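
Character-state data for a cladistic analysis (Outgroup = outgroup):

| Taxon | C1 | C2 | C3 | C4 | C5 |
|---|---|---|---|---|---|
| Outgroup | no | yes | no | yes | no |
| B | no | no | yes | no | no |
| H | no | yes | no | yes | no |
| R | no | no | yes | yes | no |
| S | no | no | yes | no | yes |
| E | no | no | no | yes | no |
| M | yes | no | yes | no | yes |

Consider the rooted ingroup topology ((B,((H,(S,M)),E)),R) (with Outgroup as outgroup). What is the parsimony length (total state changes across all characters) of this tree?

9

Map each character onto ((B,((H,(S,M)),E)),R) (rooted by Outgroup) and count the minimum state changes it requires (Fitch parsimony):
C1: 1; C2: 2; C3: 3; C4: 2; C5: 1.
Total tree length = 9.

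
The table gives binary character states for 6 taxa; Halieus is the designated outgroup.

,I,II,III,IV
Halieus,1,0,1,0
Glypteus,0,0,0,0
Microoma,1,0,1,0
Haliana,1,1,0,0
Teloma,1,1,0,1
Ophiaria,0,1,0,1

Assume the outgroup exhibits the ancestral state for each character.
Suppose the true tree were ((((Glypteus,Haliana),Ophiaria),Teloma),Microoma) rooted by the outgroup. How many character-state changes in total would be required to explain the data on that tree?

Map each character onto ((((Glypteus,Haliana),Ophiaria),Teloma),Microoma) (rooted by Halieus) and count the minimum state changes it requires (Fitch parsimony):
I: 2; II: 2; III: 1; IV: 2.
Total tree length = 7.

7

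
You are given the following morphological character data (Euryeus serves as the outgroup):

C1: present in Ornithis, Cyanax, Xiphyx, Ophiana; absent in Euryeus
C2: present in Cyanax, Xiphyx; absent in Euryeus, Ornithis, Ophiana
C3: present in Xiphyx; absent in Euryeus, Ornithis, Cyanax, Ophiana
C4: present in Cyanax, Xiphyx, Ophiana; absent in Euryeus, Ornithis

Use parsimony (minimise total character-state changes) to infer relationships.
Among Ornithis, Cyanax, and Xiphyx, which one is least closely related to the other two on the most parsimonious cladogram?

Ornithis

The outgroup has state 'absent' for every character, so 'present' is the derived state throughout.
All ingroup taxa share the derived state 'present' for C1; it defines the ingroup but does not resolve relationships within it.
C2: derived state 'present' in Cyanax and Xiphyx only — synapomorphy for {Cyanax, Xiphyx}.
C3 (derived state 'present') is unique to Xiphyx (autapomorphy; uninformative for grouping).
Only Cyanax, Ophiana, and Xiphyx show the derived state 'present' for C4, supporting them as a clade.
Most parsimonious ingroup topology: (Ornithis,((Cyanax,Xiphyx),Ophiana)).
Cyanax and Xiphyx share a more recent common ancestor with each other than either does with Ornithis, so Ornithis is the least closely related of the three.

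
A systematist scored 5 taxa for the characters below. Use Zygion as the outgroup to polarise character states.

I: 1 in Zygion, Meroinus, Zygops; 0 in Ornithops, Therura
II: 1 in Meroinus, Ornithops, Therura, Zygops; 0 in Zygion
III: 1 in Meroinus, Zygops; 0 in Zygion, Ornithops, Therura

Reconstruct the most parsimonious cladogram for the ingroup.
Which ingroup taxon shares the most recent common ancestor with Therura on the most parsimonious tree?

Ornithops

Character polarity is set by the outgroup: the derived state is whichever differs from the outgroup's state, so for I the derived state is '0', and for the remaining characters it is '1'.
I (derived state '0') is shared by Ornithops and Therura — a synapomorphy uniting that clade.
All ingroup taxa share the derived state '1' for II; it defines the ingroup but does not resolve relationships within it.
III (derived state '1') is shared by Meroinus and Zygops — a synapomorphy uniting that clade.
Most parsimonious ingroup topology: ((Meroinus,Zygops),(Ornithops,Therura)).
Therura and Ornithops form a cherry on this tree, so they are sister taxa.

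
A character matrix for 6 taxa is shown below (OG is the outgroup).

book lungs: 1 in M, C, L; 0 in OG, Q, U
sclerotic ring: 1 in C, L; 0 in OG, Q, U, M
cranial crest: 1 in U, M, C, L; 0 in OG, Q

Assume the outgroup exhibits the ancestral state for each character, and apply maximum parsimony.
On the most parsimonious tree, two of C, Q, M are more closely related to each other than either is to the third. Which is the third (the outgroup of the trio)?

Q

The outgroup has state '0' for every character, so '1' is the derived state throughout.
Only C, L, and M show the derived state '1' for book lungs, supporting them as a clade.
sclerotic ring (derived state '1') is shared by C and L — a synapomorphy uniting that clade.
cranial crest: derived state '1' in C, L, M, and U only — synapomorphy for {C, L, M, U}.
Most parsimonious ingroup topology: (Q,(U,(M,(C,L)))).
M and C share a more recent common ancestor with each other than either does with Q, so Q is the least closely related of the three.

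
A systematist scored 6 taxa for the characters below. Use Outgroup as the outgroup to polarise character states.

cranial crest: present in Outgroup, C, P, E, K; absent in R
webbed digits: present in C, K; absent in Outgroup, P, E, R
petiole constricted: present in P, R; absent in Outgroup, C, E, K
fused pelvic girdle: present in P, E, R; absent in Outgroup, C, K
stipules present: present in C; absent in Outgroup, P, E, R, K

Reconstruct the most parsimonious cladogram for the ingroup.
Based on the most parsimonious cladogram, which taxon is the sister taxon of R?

Character polarity is set by the outgroup: the derived state is whichever differs from the outgroup's state, so for cranial crest the derived state is 'absent', and for the remaining characters it is 'present'.
cranial crest: derived state 'absent' in R only — an autapomorphy, so it tells us nothing about relationships among taxa.
Only C and K show the derived state 'present' for webbed digits, supporting them as a clade.
Only P and R show the derived state 'present' for petiole constricted, supporting them as a clade.
Only E, P, and R show the derived state 'present' for fused pelvic girdle, supporting them as a clade.
stipules present: derived state 'present' in C only — an autapomorphy, so it tells us nothing about relationships among taxa.
Most parsimonious ingroup topology: ((C,K),((P,R),E)).
R and P form a cherry on this tree, so they are sister taxa.

P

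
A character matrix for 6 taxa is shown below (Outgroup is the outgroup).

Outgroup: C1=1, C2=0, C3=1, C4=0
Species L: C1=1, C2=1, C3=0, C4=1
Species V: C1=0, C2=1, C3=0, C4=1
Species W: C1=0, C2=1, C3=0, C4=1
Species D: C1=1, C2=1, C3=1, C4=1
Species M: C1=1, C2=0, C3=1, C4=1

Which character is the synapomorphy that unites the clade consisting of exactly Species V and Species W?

Character polarity is set by the outgroup: the derived state is whichever differs from the outgroup's state, so for C1, C3 the derived state is '0', and for the remaining characters it is '1'.
C1 (derived state '0') is shared by Species V and Species W — a synapomorphy uniting that clade.
C2: derived state '1' in Species D, Species L, Species V, and Species W only — synapomorphy for {Species D, Species L, Species V, Species W}.
C3: derived state '0' in Species L, Species V, and Species W only — synapomorphy for {Species L, Species V, Species W}.
All ingroup taxa share the derived state '1' for C4; it defines the ingroup but does not resolve relationships within it.
Most parsimonious ingroup topology: (((Species L,(Species V,Species W)),Species D),Species M).
The clade {Species V, Species W} is supported by C1: its derived state '0' occurs in exactly those taxa and in no other taxon (including the outgroup).

C1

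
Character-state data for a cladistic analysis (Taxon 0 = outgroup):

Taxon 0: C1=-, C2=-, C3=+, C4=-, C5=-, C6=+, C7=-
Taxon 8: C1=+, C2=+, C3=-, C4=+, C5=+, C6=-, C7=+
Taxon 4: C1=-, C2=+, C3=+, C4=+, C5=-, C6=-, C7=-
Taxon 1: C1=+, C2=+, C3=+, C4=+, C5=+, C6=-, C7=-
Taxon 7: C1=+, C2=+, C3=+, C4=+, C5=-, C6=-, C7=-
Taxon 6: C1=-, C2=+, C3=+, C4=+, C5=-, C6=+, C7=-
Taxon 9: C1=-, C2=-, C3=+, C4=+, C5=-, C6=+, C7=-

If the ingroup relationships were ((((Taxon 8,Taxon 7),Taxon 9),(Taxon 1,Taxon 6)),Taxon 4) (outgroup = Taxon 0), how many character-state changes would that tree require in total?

Map each character onto ((((Taxon 8,Taxon 7),Taxon 9),(Taxon 1,Taxon 6)),Taxon 4) (rooted by Taxon 0) and count the minimum state changes it requires (Fitch parsimony):
C1: 2; C2: 2; C3: 1; C4: 1; C5: 2; C6: 3; C7: 1.
Total tree length = 12.

12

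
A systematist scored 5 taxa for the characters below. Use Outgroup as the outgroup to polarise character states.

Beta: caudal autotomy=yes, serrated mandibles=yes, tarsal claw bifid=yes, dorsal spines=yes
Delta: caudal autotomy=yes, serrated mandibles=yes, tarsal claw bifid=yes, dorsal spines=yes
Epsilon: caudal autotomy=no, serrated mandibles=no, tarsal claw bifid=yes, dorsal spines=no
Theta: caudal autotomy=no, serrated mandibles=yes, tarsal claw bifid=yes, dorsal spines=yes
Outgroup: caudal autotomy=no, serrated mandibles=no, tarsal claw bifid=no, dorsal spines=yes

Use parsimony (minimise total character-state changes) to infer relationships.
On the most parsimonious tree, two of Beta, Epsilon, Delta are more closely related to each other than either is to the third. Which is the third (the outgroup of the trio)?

Epsilon

Character polarity is set by the outgroup: the derived state is whichever differs from the outgroup's state, so for dorsal spines the derived state is 'no', and for the remaining characters it is 'yes'.
Only Beta and Delta show the derived state 'yes' for caudal autotomy, supporting them as a clade.
serrated mandibles (derived state 'yes') is shared by Beta, Delta, and Theta — a synapomorphy uniting that clade.
tarsal claw bifid (derived state 'yes') is shared by all ingroup taxa — unites the whole ingroup.
dorsal spines (derived state 'no') is unique to Epsilon (autapomorphy; uninformative for grouping).
Most parsimonious ingroup topology: (Epsilon,(Theta,(Beta,Delta))).
Beta and Delta share a more recent common ancestor with each other than either does with Epsilon, so Epsilon is the least closely related of the three.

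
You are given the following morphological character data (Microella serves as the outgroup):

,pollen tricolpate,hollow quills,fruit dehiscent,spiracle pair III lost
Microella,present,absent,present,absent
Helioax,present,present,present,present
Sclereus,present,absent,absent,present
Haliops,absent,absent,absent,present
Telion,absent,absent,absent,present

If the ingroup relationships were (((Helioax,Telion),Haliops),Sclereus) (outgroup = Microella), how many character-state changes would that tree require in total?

Map each character onto (((Helioax,Telion),Haliops),Sclereus) (rooted by Microella) and count the minimum state changes it requires (Fitch parsimony):
pollen tricolpate: 2; hollow quills: 1; fruit dehiscent: 2; spiracle pair III lost: 1.
Total tree length = 6.

6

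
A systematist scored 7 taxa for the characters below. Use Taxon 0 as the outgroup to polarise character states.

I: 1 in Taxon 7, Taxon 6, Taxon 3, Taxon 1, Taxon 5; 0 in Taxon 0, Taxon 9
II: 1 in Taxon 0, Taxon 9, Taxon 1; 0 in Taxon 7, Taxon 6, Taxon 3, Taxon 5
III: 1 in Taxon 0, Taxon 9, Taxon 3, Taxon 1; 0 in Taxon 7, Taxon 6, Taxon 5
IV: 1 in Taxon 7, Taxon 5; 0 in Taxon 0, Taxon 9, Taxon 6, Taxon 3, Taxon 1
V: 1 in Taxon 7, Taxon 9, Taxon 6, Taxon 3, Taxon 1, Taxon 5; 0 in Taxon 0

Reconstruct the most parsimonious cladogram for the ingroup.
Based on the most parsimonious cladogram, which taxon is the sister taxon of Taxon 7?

Character polarity is set by the outgroup: the derived state is whichever differs from the outgroup's state, so for II, III the derived state is '0', and for the remaining characters it is '1'.
I: derived state '1' in Taxon 1, Taxon 3, Taxon 5, Taxon 6, and Taxon 7 only — synapomorphy for {Taxon 1, Taxon 3, Taxon 5, Taxon 6, Taxon 7}.
II: derived state '0' in Taxon 3, Taxon 5, Taxon 6, and Taxon 7 only — synapomorphy for {Taxon 3, Taxon 5, Taxon 6, Taxon 7}.
Only Taxon 5, Taxon 6, and Taxon 7 show the derived state '0' for III, supporting them as a clade.
Only Taxon 5 and Taxon 7 show the derived state '1' for IV, supporting them as a clade.
All ingroup taxa share the derived state '1' for V; it defines the ingroup but does not resolve relationships within it.
Most parsimonious ingroup topology: (((((Taxon 7,Taxon 5),Taxon 6),Taxon 3),Taxon 1),Taxon 9).
Taxon 7 and Taxon 5 form a cherry on this tree, so they are sister taxa.

Taxon 5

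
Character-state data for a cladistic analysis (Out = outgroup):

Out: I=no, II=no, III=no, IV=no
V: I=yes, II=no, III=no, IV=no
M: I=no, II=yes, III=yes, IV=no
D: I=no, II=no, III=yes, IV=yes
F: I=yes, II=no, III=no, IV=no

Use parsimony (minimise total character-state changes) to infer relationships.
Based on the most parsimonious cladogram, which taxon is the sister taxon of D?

M

The outgroup has state 'no' for every character, so 'yes' is the derived state throughout.
I: derived state 'yes' in F and V only — synapomorphy for {F, V}.
II (derived state 'yes') is unique to M (autapomorphy; uninformative for grouping).
III (derived state 'yes') is shared by D and M — a synapomorphy uniting that clade.
IV (derived state 'yes') is unique to D (autapomorphy; uninformative for grouping).
Most parsimonious ingroup topology: ((V,F),(M,D)).
D and M form a cherry on this tree, so they are sister taxa.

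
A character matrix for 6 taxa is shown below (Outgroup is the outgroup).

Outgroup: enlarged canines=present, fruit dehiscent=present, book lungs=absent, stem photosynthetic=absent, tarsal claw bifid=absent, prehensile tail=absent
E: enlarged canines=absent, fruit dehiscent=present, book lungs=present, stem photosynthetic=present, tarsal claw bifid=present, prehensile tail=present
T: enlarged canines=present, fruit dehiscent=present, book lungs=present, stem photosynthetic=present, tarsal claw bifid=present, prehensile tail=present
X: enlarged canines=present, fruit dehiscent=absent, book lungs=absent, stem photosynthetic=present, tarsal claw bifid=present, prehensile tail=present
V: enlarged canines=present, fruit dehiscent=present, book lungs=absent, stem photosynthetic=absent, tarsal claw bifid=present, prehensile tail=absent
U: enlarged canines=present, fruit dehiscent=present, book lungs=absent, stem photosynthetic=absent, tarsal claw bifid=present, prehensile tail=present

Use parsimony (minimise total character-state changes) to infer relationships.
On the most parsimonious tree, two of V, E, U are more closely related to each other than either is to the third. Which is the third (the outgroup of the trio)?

V

Character polarity is set by the outgroup: the derived state is whichever differs from the outgroup's state, so for enlarged canines, fruit dehiscent the derived state is 'absent', and for the remaining characters it is 'present'.
enlarged canines (derived state 'absent') is unique to E (autapomorphy; uninformative for grouping).
fruit dehiscent: derived state 'absent' in X only — an autapomorphy, so it tells us nothing about relationships among taxa.
book lungs: derived state 'present' in E and T only — synapomorphy for {E, T}.
Only E, T, and X show the derived state 'present' for stem photosynthetic, supporting them as a clade.
tarsal claw bifid (derived state 'present') is shared by all ingroup taxa — unites the whole ingroup.
prehensile tail (derived state 'present') is shared by E, T, U, and X — a synapomorphy uniting that clade.
Most parsimonious ingroup topology: ((((E,T),X),U),V).
U and E share a more recent common ancestor with each other than either does with V, so V is the least closely related of the three.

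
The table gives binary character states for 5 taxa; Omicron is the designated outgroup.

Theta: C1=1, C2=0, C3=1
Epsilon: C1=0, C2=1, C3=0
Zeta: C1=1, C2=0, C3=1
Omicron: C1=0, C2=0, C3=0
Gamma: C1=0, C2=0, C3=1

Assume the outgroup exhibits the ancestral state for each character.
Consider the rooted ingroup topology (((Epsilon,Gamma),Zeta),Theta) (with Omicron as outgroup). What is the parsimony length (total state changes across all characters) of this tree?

Map each character onto (((Epsilon,Gamma),Zeta),Theta) (rooted by Omicron) and count the minimum state changes it requires (Fitch parsimony):
C1: 2; C2: 1; C3: 2.
Total tree length = 5.

5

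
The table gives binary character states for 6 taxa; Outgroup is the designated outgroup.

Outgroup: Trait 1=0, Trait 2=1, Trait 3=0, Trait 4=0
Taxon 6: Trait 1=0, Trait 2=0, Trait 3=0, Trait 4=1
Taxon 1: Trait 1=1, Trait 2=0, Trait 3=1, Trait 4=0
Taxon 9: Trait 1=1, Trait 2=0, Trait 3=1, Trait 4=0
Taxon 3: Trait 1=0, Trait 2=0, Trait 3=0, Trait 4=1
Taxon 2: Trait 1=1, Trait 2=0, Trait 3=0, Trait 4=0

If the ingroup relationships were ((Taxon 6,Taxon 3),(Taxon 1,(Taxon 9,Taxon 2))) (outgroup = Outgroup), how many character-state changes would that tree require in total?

Map each character onto ((Taxon 6,Taxon 3),(Taxon 1,(Taxon 9,Taxon 2))) (rooted by Outgroup) and count the minimum state changes it requires (Fitch parsimony):
Trait 1: 1; Trait 2: 1; Trait 3: 2; Trait 4: 1.
Total tree length = 5.

5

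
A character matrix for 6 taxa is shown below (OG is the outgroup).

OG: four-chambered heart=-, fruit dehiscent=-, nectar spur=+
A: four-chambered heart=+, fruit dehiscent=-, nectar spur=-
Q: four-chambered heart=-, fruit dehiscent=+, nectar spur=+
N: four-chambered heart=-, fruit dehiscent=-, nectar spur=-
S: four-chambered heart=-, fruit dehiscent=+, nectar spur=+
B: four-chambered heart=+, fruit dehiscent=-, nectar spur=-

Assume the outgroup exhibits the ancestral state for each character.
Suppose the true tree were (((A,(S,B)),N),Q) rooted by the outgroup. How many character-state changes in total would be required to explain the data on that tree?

6

Map each character onto (((A,(S,B)),N),Q) (rooted by OG) and count the minimum state changes it requires (Fitch parsimony):
four-chambered heart: 2; fruit dehiscent: 2; nectar spur: 2.
Total tree length = 6.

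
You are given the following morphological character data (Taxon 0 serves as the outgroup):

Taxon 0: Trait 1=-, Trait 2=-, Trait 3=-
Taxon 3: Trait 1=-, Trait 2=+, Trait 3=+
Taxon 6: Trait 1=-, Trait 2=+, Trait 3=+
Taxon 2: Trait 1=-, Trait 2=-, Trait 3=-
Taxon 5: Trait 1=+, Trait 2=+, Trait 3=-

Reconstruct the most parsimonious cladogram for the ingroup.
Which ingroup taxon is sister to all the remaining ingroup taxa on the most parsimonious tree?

Taxon 2

The outgroup has state '-' for every character, so '+' is the derived state throughout.
Trait 1: derived state '+' in Taxon 5 only — an autapomorphy, so it tells us nothing about relationships among taxa.
Trait 2 (derived state '+') is shared by Taxon 3, Taxon 5, and Taxon 6 — a synapomorphy uniting that clade.
Trait 3 (derived state '+') is shared by Taxon 3 and Taxon 6 — a synapomorphy uniting that clade.
Most parsimonious ingroup topology: (((Taxon 3,Taxon 6),Taxon 5),Taxon 2).
Taxon 2 is sister to the clade containing all other ingroup taxa, so it is the earliest-diverging (most basal) ingroup lineage.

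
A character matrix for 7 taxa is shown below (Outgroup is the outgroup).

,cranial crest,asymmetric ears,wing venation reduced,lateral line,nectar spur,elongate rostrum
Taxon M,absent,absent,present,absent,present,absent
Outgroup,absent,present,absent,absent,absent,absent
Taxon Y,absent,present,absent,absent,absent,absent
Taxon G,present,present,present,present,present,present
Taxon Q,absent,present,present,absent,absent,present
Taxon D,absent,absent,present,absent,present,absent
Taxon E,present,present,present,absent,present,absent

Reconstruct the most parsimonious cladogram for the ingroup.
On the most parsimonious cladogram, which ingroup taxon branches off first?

Taxon Y

Character polarity is set by the outgroup: the derived state is whichever differs from the outgroup's state, so for asymmetric ears the derived state is 'absent', and for the remaining characters it is 'present'.
cranial crest (derived state 'present') is shared by Taxon E and Taxon G — a synapomorphy uniting that clade.
asymmetric ears (derived state 'absent') is shared by Taxon D and Taxon M — a synapomorphy uniting that clade.
wing venation reduced: derived state 'present' in Taxon D, Taxon E, Taxon G, Taxon M, and Taxon Q only — synapomorphy for {Taxon D, Taxon E, Taxon G, Taxon M, Taxon Q}.
lateral line (derived state 'present') is unique to Taxon G (autapomorphy; uninformative for grouping).
nectar spur: derived state 'present' in Taxon D, Taxon E, Taxon G, and Taxon M only — synapomorphy for {Taxon D, Taxon E, Taxon G, Taxon M}.
elongate rostrum groups Taxon G and Taxon Q, which is incompatible with the clades supported by the remaining characters; treating it as convergent (homoplasy) costs fewer steps than any alternative tree.
Most parsimonious ingroup topology: ((((Taxon G,Taxon E),(Taxon M,Taxon D)),Taxon Q),Taxon Y).
Taxon Y is sister to the clade containing all other ingroup taxa, so it is the earliest-diverging (most basal) ingroup lineage.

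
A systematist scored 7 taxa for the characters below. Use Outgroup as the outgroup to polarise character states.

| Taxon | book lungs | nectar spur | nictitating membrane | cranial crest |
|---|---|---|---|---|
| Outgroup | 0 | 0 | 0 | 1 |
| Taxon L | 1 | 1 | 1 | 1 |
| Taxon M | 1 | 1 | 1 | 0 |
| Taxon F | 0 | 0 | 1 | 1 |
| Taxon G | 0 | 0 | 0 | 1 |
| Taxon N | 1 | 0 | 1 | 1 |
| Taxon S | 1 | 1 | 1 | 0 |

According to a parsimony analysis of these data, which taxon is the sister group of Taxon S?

Character polarity is set by the outgroup: the derived state is whichever differs from the outgroup's state, so for cranial crest the derived state is '0', and for the remaining characters it is '1'.
book lungs (derived state '1') is shared by Taxon L, Taxon M, Taxon N, and Taxon S — a synapomorphy uniting that clade.
Only Taxon L, Taxon M, and Taxon S show the derived state '1' for nectar spur, supporting them as a clade.
nictitating membrane (derived state '1') is shared by Taxon F, Taxon L, Taxon M, Taxon N, and Taxon S — a synapomorphy uniting that clade.
cranial crest (derived state '0') is shared by Taxon M and Taxon S — a synapomorphy uniting that clade.
Most parsimonious ingroup topology: ((((Taxon L,(Taxon M,Taxon S)),Taxon N),Taxon F),Taxon G).
Taxon S and Taxon M form a cherry on this tree, so they are sister taxa.

Taxon M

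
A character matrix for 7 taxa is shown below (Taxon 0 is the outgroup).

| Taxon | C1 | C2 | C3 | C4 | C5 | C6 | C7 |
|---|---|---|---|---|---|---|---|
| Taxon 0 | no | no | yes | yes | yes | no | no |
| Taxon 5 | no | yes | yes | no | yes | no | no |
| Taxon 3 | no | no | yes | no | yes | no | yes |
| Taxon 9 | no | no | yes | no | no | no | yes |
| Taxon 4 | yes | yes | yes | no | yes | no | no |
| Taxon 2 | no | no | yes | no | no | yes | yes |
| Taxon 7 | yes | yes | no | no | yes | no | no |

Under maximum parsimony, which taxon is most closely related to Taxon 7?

Character polarity is set by the outgroup: the derived state is whichever differs from the outgroup's state, so for C3, C4, C5 the derived state is 'no', and for the remaining characters it is 'yes'.
Only Taxon 4 and Taxon 7 show the derived state 'yes' for C1, supporting them as a clade.
Only Taxon 4, Taxon 5, and Taxon 7 show the derived state 'yes' for C2, supporting them as a clade.
C3 (derived state 'no') is unique to Taxon 7 (autapomorphy; uninformative for grouping).
C4 (derived state 'no') is shared by all ingroup taxa — unites the whole ingroup.
C5: derived state 'no' in Taxon 2 and Taxon 9 only — synapomorphy for {Taxon 2, Taxon 9}.
C6: derived state 'yes' in Taxon 2 only — an autapomorphy, so it tells us nothing about relationships among taxa.
C7: derived state 'yes' in Taxon 2, Taxon 3, and Taxon 9 only — synapomorphy for {Taxon 2, Taxon 3, Taxon 9}.
Most parsimonious ingroup topology: ((Taxon 5,(Taxon 7,Taxon 4)),((Taxon 9,Taxon 2),Taxon 3)).
Taxon 7 and Taxon 4 form a cherry on this tree, so they are sister taxa.

Taxon 4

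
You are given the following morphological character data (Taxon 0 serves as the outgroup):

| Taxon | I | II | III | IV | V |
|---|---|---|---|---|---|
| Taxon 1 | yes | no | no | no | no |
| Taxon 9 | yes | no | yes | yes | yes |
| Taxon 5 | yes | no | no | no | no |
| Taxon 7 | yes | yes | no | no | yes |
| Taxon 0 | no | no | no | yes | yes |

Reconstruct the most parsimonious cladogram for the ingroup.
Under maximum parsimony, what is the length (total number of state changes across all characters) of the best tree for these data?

5

Character polarity is set by the outgroup: the derived state is whichever differs from the outgroup's state, so for IV, V the derived state is 'no', and for the remaining characters it is 'yes'.
All ingroup taxa share the derived state 'yes' for I; it defines the ingroup but does not resolve relationships within it.
II: derived state 'yes' in Taxon 7 only — an autapomorphy, so it tells us nothing about relationships among taxa.
III: derived state 'yes' in Taxon 9 only — an autapomorphy, so it tells us nothing about relationships among taxa.
IV: derived state 'no' in Taxon 1, Taxon 5, and Taxon 7 only — synapomorphy for {Taxon 1, Taxon 5, Taxon 7}.
V: derived state 'no' in Taxon 1 and Taxon 5 only — synapomorphy for {Taxon 1, Taxon 5}.
Most parsimonious ingroup topology: ((Taxon 7,(Taxon 1,Taxon 5)),Taxon 9).
Changes per character on this tree: I: 1; II: 1; III: 1; IV: 1; V: 1.
Total = 5.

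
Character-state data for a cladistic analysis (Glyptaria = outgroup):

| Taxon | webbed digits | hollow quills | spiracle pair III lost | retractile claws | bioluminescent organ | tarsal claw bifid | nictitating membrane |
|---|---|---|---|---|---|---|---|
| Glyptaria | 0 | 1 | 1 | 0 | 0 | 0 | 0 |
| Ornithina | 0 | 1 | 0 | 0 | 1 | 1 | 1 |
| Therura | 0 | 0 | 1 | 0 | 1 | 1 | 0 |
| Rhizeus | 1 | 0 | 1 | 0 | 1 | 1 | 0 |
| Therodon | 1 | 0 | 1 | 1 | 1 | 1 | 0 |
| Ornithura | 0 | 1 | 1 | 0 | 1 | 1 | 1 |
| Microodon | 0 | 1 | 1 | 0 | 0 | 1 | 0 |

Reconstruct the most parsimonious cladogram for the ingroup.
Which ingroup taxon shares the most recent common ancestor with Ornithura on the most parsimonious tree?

Ornithina

Character polarity is set by the outgroup: the derived state is whichever differs from the outgroup's state, so for hollow quills, spiracle pair III lost the derived state is '0', and for the remaining characters it is '1'.
Only Rhizeus and Therodon show the derived state '1' for webbed digits, supporting them as a clade.
hollow quills (derived state '0') is shared by Rhizeus, Therodon, and Therura — a synapomorphy uniting that clade.
spiracle pair III lost (derived state '0') is unique to Ornithina (autapomorphy; uninformative for grouping).
retractile claws: derived state '1' in Therodon only — an autapomorphy, so it tells us nothing about relationships among taxa.
bioluminescent organ: derived state '1' in Ornithina, Ornithura, Rhizeus, Therodon, and Therura only — synapomorphy for {Ornithina, Ornithura, Rhizeus, Therodon, Therura}.
All ingroup taxa share the derived state '1' for tarsal claw bifid; it defines the ingroup but does not resolve relationships within it.
Only Ornithina and Ornithura show the derived state '1' for nictitating membrane, supporting them as a clade.
Most parsimonious ingroup topology: (((Ornithina,Ornithura),(Therura,(Rhizeus,Therodon))),Microodon).
Ornithura and Ornithina form a cherry on this tree, so they are sister taxa.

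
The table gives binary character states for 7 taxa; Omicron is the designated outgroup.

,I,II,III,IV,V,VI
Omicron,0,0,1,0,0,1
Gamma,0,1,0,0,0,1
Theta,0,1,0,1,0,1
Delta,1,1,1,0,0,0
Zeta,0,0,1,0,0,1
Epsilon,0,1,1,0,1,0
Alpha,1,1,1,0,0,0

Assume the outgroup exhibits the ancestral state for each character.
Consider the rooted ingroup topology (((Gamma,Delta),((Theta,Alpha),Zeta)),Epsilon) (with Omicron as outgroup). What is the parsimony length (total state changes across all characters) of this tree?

11

Map each character onto (((Gamma,Delta),((Theta,Alpha),Zeta)),Epsilon) (rooted by Omicron) and count the minimum state changes it requires (Fitch parsimony):
I: 2; II: 2; III: 2; IV: 1; V: 1; VI: 3.
Total tree length = 11.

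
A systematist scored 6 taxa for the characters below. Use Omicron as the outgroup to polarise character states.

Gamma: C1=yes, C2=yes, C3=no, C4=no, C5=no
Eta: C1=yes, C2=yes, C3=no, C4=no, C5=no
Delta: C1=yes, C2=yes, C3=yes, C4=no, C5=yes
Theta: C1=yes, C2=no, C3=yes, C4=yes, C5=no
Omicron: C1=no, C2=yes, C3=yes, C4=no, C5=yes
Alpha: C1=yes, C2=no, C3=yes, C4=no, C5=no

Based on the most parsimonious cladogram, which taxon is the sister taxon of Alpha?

Theta

Character polarity is set by the outgroup: the derived state is whichever differs from the outgroup's state, so for C2, C3, C5 the derived state is 'no', and for the remaining characters it is 'yes'.
All ingroup taxa share the derived state 'yes' for C1; it defines the ingroup but does not resolve relationships within it.
Only Alpha and Theta show the derived state 'no' for C2, supporting them as a clade.
C3: derived state 'no' in Eta and Gamma only — synapomorphy for {Eta, Gamma}.
C4 (derived state 'yes') is unique to Theta (autapomorphy; uninformative for grouping).
C5: derived state 'no' in Alpha, Eta, Gamma, and Theta only — synapomorphy for {Alpha, Eta, Gamma, Theta}.
Most parsimonious ingroup topology: (((Gamma,Eta),(Alpha,Theta)),Delta).
Alpha and Theta form a cherry on this tree, so they are sister taxa.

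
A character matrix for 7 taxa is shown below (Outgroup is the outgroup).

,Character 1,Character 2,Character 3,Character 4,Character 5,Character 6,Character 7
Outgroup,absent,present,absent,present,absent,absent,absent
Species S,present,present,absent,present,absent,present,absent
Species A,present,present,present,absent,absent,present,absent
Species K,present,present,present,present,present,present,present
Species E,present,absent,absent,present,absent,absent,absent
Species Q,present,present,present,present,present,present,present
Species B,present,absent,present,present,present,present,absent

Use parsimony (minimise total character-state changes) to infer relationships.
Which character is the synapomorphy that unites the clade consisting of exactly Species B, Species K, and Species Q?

Character 5

Character polarity is set by the outgroup: the derived state is whichever differs from the outgroup's state, so for Character 2, Character 4 the derived state is 'absent', and for the remaining characters it is 'present'.
Character 1 (derived state 'present') is shared by all ingroup taxa — unites the whole ingroup.
Character 2 groups Species B and Species E, which is incompatible with the clades supported by the remaining characters; treating it as convergent (homoplasy) costs fewer steps than any alternative tree.
Only Species A, Species B, Species K, and Species Q show the derived state 'present' for Character 3, supporting them as a clade.
Character 4: derived state 'absent' in Species A only — an autapomorphy, so it tells us nothing about relationships among taxa.
Only Species B, Species K, and Species Q show the derived state 'present' for Character 5, supporting them as a clade.
Character 6: derived state 'present' in Species A, Species B, Species K, Species Q, and Species S only — synapomorphy for {Species A, Species B, Species K, Species Q, Species S}.
Character 7: derived state 'present' in Species K and Species Q only — synapomorphy for {Species K, Species Q}.
Most parsimonious ingroup topology: ((Species S,(Species A,((Species K,Species Q),Species B))),Species E).
The clade {Species B, Species K, Species Q} is supported by Character 5: its derived state 'present' occurs in exactly those taxa and in no other taxon (including the outgroup).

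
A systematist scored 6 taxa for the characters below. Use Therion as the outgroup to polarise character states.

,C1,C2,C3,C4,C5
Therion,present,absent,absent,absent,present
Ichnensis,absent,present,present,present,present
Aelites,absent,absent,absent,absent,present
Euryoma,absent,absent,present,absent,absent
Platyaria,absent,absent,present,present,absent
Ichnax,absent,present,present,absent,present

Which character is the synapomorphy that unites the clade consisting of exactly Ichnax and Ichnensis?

C2

Character polarity is set by the outgroup: the derived state is whichever differs from the outgroup's state, so for C1, C5 the derived state is 'absent', and for the remaining characters it is 'present'.
All ingroup taxa share the derived state 'absent' for C1; it defines the ingroup but does not resolve relationships within it.
C2: derived state 'present' in Ichnax and Ichnensis only — synapomorphy for {Ichnax, Ichnensis}.
C3 (derived state 'present') is shared by Euryoma, Ichnax, Ichnensis, and Platyaria — a synapomorphy uniting that clade.
C4 groups Ichnensis and Platyaria, which is incompatible with the clades supported by the remaining characters; treating it as convergent (homoplasy) costs fewer steps than any alternative tree.
Only Euryoma and Platyaria show the derived state 'absent' for C5, supporting them as a clade.
Most parsimonious ingroup topology: (((Ichnensis,Ichnax),(Euryoma,Platyaria)),Aelites).
The clade {Ichnax, Ichnensis} is supported by C2: its derived state 'present' occurs in exactly those taxa and in no other taxon (including the outgroup).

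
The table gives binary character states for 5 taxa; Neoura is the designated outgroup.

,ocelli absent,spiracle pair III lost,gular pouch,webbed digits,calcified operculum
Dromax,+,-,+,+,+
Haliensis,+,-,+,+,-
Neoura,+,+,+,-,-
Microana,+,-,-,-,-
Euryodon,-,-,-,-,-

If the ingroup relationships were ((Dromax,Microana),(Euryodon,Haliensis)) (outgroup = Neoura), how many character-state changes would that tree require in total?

7

Map each character onto ((Dromax,Microana),(Euryodon,Haliensis)) (rooted by Neoura) and count the minimum state changes it requires (Fitch parsimony):
ocelli absent: 1; spiracle pair III lost: 1; gular pouch: 2; webbed digits: 2; calcified operculum: 1.
Total tree length = 7.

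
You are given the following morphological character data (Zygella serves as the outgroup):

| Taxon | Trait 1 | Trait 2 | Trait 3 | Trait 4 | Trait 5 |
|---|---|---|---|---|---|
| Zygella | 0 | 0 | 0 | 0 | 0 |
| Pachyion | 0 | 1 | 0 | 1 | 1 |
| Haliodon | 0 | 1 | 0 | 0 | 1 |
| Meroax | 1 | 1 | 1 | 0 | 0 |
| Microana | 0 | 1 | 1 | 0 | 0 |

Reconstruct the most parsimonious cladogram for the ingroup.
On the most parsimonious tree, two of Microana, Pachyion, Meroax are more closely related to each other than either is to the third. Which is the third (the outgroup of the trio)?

Pachyion

The outgroup has state '0' for every character, so '1' is the derived state throughout.
Trait 1 (derived state '1') is unique to Meroax (autapomorphy; uninformative for grouping).
Trait 2 (derived state '1') is shared by all ingroup taxa — unites the whole ingroup.
Only Meroax and Microana show the derived state '1' for Trait 3, supporting them as a clade.
Trait 4 (derived state '1') is unique to Pachyion (autapomorphy; uninformative for grouping).
Trait 5 (derived state '1') is shared by Haliodon and Pachyion — a synapomorphy uniting that clade.
Most parsimonious ingroup topology: ((Pachyion,Haliodon),(Meroax,Microana)).
Meroax and Microana share a more recent common ancestor with each other than either does with Pachyion, so Pachyion is the least closely related of the three.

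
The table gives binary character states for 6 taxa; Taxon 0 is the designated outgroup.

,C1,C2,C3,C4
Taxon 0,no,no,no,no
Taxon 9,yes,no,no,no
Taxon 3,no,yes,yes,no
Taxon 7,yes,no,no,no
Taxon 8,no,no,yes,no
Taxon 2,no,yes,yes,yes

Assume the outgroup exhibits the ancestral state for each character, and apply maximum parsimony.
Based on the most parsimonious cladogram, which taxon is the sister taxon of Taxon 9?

Taxon 7

The outgroup has state 'no' for every character, so 'yes' is the derived state throughout.
C1 (derived state 'yes') is shared by Taxon 7 and Taxon 9 — a synapomorphy uniting that clade.
Only Taxon 2 and Taxon 3 show the derived state 'yes' for C2, supporting them as a clade.
C3: derived state 'yes' in Taxon 2, Taxon 3, and Taxon 8 only — synapomorphy for {Taxon 2, Taxon 3, Taxon 8}.
C4: derived state 'yes' in Taxon 2 only — an autapomorphy, so it tells us nothing about relationships among taxa.
Most parsimonious ingroup topology: ((Taxon 9,Taxon 7),((Taxon 3,Taxon 2),Taxon 8)).
Taxon 9 and Taxon 7 form a cherry on this tree, so they are sister taxa.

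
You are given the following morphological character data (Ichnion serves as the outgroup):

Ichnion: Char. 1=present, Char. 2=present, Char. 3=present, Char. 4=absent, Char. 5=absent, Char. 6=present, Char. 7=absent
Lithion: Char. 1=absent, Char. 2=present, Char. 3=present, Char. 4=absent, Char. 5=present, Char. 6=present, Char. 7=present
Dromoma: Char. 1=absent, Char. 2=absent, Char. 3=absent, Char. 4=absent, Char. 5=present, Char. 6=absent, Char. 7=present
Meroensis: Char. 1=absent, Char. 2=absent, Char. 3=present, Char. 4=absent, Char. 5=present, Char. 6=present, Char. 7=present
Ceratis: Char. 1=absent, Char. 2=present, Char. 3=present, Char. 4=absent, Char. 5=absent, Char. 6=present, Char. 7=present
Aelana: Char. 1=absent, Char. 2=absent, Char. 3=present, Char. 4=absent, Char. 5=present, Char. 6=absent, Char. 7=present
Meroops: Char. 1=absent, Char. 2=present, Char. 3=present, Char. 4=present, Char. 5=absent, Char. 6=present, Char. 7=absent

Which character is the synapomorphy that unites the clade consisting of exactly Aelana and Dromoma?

Char. 6

Character polarity is set by the outgroup: the derived state is whichever differs from the outgroup's state, so for Char. 1, Char. 2, Char. 3, Char. 6 the derived state is 'absent', and for the remaining characters it is 'present'.
All ingroup taxa share the derived state 'absent' for Char. 1; it defines the ingroup but does not resolve relationships within it.
Only Aelana, Dromoma, and Meroensis show the derived state 'absent' for Char. 2, supporting them as a clade.
Char. 3 (derived state 'absent') is unique to Dromoma (autapomorphy; uninformative for grouping).
Char. 4 (derived state 'present') is unique to Meroops (autapomorphy; uninformative for grouping).
Char. 5 (derived state 'present') is shared by Aelana, Dromoma, Lithion, and Meroensis — a synapomorphy uniting that clade.
Only Aelana and Dromoma show the derived state 'absent' for Char. 6, supporting them as a clade.
Char. 7: derived state 'present' in Aelana, Ceratis, Dromoma, Lithion, and Meroensis only — synapomorphy for {Aelana, Ceratis, Dromoma, Lithion, Meroensis}.
Most parsimonious ingroup topology: (((Lithion,((Dromoma,Aelana),Meroensis)),Ceratis),Meroops).
The clade {Aelana, Dromoma} is supported by Char. 6: its derived state 'absent' occurs in exactly those taxa and in no other taxon (including the outgroup).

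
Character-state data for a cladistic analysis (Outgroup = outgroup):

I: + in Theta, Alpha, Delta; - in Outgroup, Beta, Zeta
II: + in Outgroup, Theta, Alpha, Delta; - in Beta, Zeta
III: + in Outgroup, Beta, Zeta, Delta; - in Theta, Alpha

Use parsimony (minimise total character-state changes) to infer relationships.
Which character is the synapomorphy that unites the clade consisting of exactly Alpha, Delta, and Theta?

I

Character polarity is set by the outgroup: the derived state is whichever differs from the outgroup's state, so for II, III the derived state is '-', and for the remaining characters it is '+'.
I: derived state '+' in Alpha, Delta, and Theta only — synapomorphy for {Alpha, Delta, Theta}.
Only Beta and Zeta show the derived state '-' for II, supporting them as a clade.
Only Alpha and Theta show the derived state '-' for III, supporting them as a clade.
Most parsimonious ingroup topology: (((Theta,Alpha),Delta),(Beta,Zeta)).
The clade {Alpha, Delta, Theta} is supported by I: its derived state '+' occurs in exactly those taxa and in no other taxon (including the outgroup).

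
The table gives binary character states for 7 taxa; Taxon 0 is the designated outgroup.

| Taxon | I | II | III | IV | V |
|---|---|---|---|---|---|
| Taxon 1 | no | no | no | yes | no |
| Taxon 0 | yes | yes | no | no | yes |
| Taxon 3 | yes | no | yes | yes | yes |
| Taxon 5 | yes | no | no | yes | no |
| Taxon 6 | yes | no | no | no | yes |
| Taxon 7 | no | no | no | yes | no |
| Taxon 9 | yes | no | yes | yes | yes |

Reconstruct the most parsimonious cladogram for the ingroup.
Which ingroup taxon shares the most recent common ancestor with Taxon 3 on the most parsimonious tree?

Taxon 9

Character polarity is set by the outgroup: the derived state is whichever differs from the outgroup's state, so for I, II, V the derived state is 'no', and for the remaining characters it is 'yes'.
I: derived state 'no' in Taxon 1 and Taxon 7 only — synapomorphy for {Taxon 1, Taxon 7}.
II (derived state 'no') is shared by all ingroup taxa — unites the whole ingroup.
III: derived state 'yes' in Taxon 3 and Taxon 9 only — synapomorphy for {Taxon 3, Taxon 9}.
Only Taxon 1, Taxon 3, Taxon 5, Taxon 7, and Taxon 9 show the derived state 'yes' for IV, supporting them as a clade.
V: derived state 'no' in Taxon 1, Taxon 5, and Taxon 7 only — synapomorphy for {Taxon 1, Taxon 5, Taxon 7}.
Most parsimonious ingroup topology: (((Taxon 9,Taxon 3),(Taxon 5,(Taxon 1,Taxon 7))),Taxon 6).
Taxon 3 and Taxon 9 form a cherry on this tree, so they are sister taxa.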